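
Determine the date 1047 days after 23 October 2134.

Advancing 1047 days from October 23, 2134.
October has 31 days, so 31 − 23 = 8 days remain after October 23, 2134; 1047 − 8 = 1039 left.
November 2134 has 30 days: 1039 − 30 = 1009 left.
December 2134 has 31 days: 1009 − 31 = 978 left.
January 2135 has 31 days: 978 − 31 = 947 left.
February 2135 has 28 days (2135 is not a leap year): 947 − 28 = 919 left.
March 2135 has 31 days: 919 − 31 = 888 left.
April 2135 has 30 days: 888 − 30 = 858 left.
May 2135 has 31 days: 858 − 31 = 827 left.
June 2135 has 30 days: 827 − 30 = 797 left.
July 2135 has 31 days: 797 − 31 = 766 left.
August 2135 has 31 days: 766 − 31 = 735 left.
September 2135 has 30 days: 735 − 30 = 705 left.
October 2135 has 31 days: 705 − 31 = 674 left.
November 2135 has 30 days: 674 − 30 = 644 left.
December 2135 has 31 days: 644 − 31 = 613 left.
January 2136 has 31 days: 613 − 31 = 582 left.
February 2136 has 29 days (2136 is a leap year): 582 − 29 = 553 left.
March 2136 has 31 days: 553 − 31 = 522 left.
April 2136 has 30 days: 522 − 30 = 492 left.
May 2136 has 31 days: 492 − 31 = 461 left.
June 2136 has 30 days: 461 − 30 = 431 left.
July 2136 has 31 days: 431 − 31 = 400 left.
August 2136 has 31 days: 400 − 31 = 369 left.
September 2136 has 30 days: 369 − 30 = 339 left.
October 2136 has 31 days: 339 − 31 = 308 left.
November 2136 has 30 days: 308 − 30 = 278 left.
December 2136 has 31 days: 278 − 31 = 247 left.
January 2137 has 31 days: 247 − 31 = 216 left.
February 2137 has 28 days (2137 is not a leap year): 216 − 28 = 188 left.
March 2137 has 31 days: 188 − 31 = 157 left.
April 2137 has 30 days: 157 − 30 = 127 left.
May 2137 has 31 days: 127 − 31 = 96 left.
June 2137 has 30 days: 96 − 30 = 66 left.
July 2137 has 31 days: 66 − 31 = 35 left.
August 2137 has 31 days: 35 − 31 = 4 left.
4 days into September 2137 → September 4, 2137.

September 4, 2137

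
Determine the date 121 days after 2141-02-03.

June 4, 2141

Advancing 121 days from February 3, 2141.
February has 28 days, so 28 − 3 = 25 days remain after February 3, 2141; 121 − 25 = 96 left.
March 2141 has 31 days: 96 − 31 = 65 left.
April 2141 has 30 days: 65 − 30 = 35 left.
May 2141 has 31 days: 35 − 31 = 4 left.
4 days into June 2141 → June 4, 2141.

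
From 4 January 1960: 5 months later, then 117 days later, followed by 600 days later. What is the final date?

Adding 5 months from January 4, 1960:
month 1 + 5 = 6 → June 1960.
Day 4 is valid in June, giving June 4, 1960.
Adding 117 days from June 4, 1960:
June has 30 days, so 30 − 4 = 26 days remain after June 4, 1960; 117 − 26 = 91 left.
July 1960 has 31 days: 91 − 31 = 60 left.
August 1960 has 31 days: 60 − 31 = 29 left.
29 days into September 1960 → September 29, 1960.
Advancing 600 days from September 29, 1960:
September has 30 days, so 30 − 29 = 1 day remains after September 29, 1960; 600 − 1 = 599 left.
October 1960 has 31 days: 599 − 31 = 568 left.
November 1960 has 30 days: 568 − 30 = 538 left.
December 1960 has 31 days: 538 − 31 = 507 left.
January 1961 has 31 days: 507 − 31 = 476 left.
February 1961 has 28 days (1961 is not a leap year): 476 − 28 = 448 left.
March 1961 has 31 days: 448 − 31 = 417 left.
April 1961 has 30 days: 417 − 30 = 387 left.
May 1961 has 31 days: 387 − 31 = 356 left.
June 1961 has 30 days: 356 − 30 = 326 left.
July 1961 has 31 days: 326 − 31 = 295 left.
August 1961 has 31 days: 295 − 31 = 264 left.
September 1961 has 30 days: 264 − 30 = 234 left.
October 1961 has 31 days: 234 − 31 = 203 left.
November 1961 has 30 days: 203 − 30 = 173 left.
December 1961 has 31 days: 173 − 31 = 142 left.
January 1962 has 31 days: 142 − 31 = 111 left.
February 1962 has 28 days (1962 is not a leap year): 111 − 28 = 83 left.
March 1962 has 31 days: 83 − 31 = 52 left.
April 1962 has 30 days: 52 − 30 = 22 left.
22 days into May 1962 → May 22, 1962.

May 22, 1962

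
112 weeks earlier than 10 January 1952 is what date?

Going back 112 weeks = 784 days from January 10, 1952.
Going back 10 days from January 10, 1952 reaches the end of the previous month; 784 − 10 = 774 left.
December 1951 has 31 days: 774 − 31 = 743 left.
November 1951 has 30 days: 743 − 30 = 713 left.
October 1951 has 31 days: 713 − 31 = 682 left.
September 1951 has 30 days: 682 − 30 = 652 left.
August 1951 has 31 days: 652 − 31 = 621 left.
July 1951 has 31 days: 621 − 31 = 590 left.
June 1951 has 30 days: 590 − 30 = 560 left.
May 1951 has 31 days: 560 − 31 = 529 left.
April 1951 has 30 days: 529 − 30 = 499 left.
March 1951 has 31 days: 499 − 31 = 468 left.
February 1951 has 28 days (1951 is not a leap year): 468 − 28 = 440 left.
January 1951 has 31 days: 440 − 31 = 409 left.
December 1950 has 31 days: 409 − 31 = 378 left.
November 1950 has 30 days: 378 − 30 = 348 left.
October 1950 has 31 days: 348 − 31 = 317 left.
September 1950 has 30 days: 317 − 30 = 287 left.
August 1950 has 31 days: 287 − 31 = 256 left.
July 1950 has 31 days: 256 − 31 = 225 left.
June 1950 has 30 days: 225 − 30 = 195 left.
May 1950 has 31 days: 195 − 31 = 164 left.
April 1950 has 30 days: 164 − 30 = 134 left.
March 1950 has 31 days: 134 − 31 = 103 left.
February 1950 has 28 days (1950 is not a leap year): 103 − 28 = 75 left.
January 1950 has 31 days: 75 − 31 = 44 left.
December 1949 has 31 days: 44 − 31 = 13 left.
November 1949 has 30 days; 30 − 13 = 17 → November 17, 1949.

November 17, 1949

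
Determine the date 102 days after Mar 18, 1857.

June 28, 1857

Advancing 102 days from March 18, 1857.
March has 31 days, so 31 − 18 = 13 days remain after March 18, 1857; 102 − 13 = 89 left.
April 1857 has 30 days: 89 − 30 = 59 left.
May 1857 has 31 days: 59 − 31 = 28 left.
28 days into June 1857 → June 28, 1857.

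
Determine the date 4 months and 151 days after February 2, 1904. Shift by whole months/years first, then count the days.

Adding 4 months and 151 days from February 2, 1904: first the month/year part, then the days.
month 2 + 4 = 6 → June 1904.
Day 2 is valid in June, giving June 2, 1904.
Now add 151 days from June 2, 1904.
June has 30 days, so 30 − 2 = 28 days remain after June 2, 1904; 151 − 28 = 123 left.
July 1904 has 31 days: 123 − 31 = 92 left.
August 1904 has 31 days: 92 − 31 = 61 left.
September 1904 has 30 days: 61 − 30 = 31 left.
31 days into October 1904 → October 31, 1904.

October 31, 1904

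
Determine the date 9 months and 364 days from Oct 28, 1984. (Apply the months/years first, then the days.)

Counting forward 9 months and 364 days from October 28, 1984: first the month/year part, then the days.
month 10 + 9 = 19, which is month 7 of year 1985 → July 1985.
Day 28 is valid in July, giving July 28, 1985.
Now add 364 days from July 28, 1985.
July has 31 days, so 31 − 28 = 3 days remain after July 28, 1985; 364 − 3 = 361 left.
August 1985 has 31 days: 361 − 31 = 330 left.
September 1985 has 30 days: 330 − 30 = 300 left.
October 1985 has 31 days: 300 − 31 = 269 left.
November 1985 has 30 days: 269 − 30 = 239 left.
December 1985 has 31 days: 239 − 31 = 208 left.
January 1986 has 31 days: 208 − 31 = 177 left.
February 1986 has 28 days (1986 is not a leap year): 177 − 28 = 149 left.
March 1986 has 31 days: 149 − 31 = 118 left.
April 1986 has 30 days: 118 − 30 = 88 left.
May 1986 has 31 days: 88 − 31 = 57 left.
June 1986 has 30 days: 57 − 30 = 27 left.
27 days into July 1986 → July 27, 1986.

July 27, 1986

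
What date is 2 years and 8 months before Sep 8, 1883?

Subtracting 2 years and 8 months from September 8, 1883.
-2 years → 1881; month 9 − 8 = 1 → January 1881.
Day 8 is valid in January, giving January 8, 1881.

January 8, 1881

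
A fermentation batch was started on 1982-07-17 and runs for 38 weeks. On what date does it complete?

Counting forward 38 weeks = 266 days from July 17, 1982.
July has 31 days, so 31 − 17 = 14 days remain after July 17, 1982; 266 − 14 = 252 left.
August 1982 has 31 days: 252 − 31 = 221 left.
September 1982 has 30 days: 221 − 30 = 191 left.
October 1982 has 31 days: 191 − 31 = 160 left.
November 1982 has 30 days: 160 − 30 = 130 left.
December 1982 has 31 days: 130 − 31 = 99 left.
January 1983 has 31 days: 99 − 31 = 68 left.
February 1983 has 28 days (1983 is not a leap year): 68 − 28 = 40 left.
March 1983 has 31 days: 40 − 31 = 9 left.
9 days into April 1983 → April 9, 1983.

April 9, 1983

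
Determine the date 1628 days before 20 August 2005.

Counting back 1628 days from August 20, 2005.
Going back 20 days from August 20, 2005 reaches the end of the previous month; 1628 − 20 = 1608 left.
July 2005 has 31 days: 1608 − 31 = 1577 left.
June 2005 has 30 days: 1577 − 30 = 1547 left.
May 2005 has 31 days: 1547 − 31 = 1516 left.
April 2005 has 30 days: 1516 − 30 = 1486 left.
March 2005 has 31 days: 1486 − 31 = 1455 left.
February 2005 has 28 days (2005 is not a leap year): 1455 − 28 = 1427 left.
January 2005 has 31 days: 1427 − 31 = 1396 left.
December 2004 has 31 days: 1396 − 31 = 1365 left.
November 2004 has 30 days: 1365 − 30 = 1335 left.
October 2004 has 31 days: 1335 − 31 = 1304 left.
September 2004 has 30 days: 1304 − 30 = 1274 left.
August 2004 has 31 days: 1274 − 31 = 1243 left.
July 2004 has 31 days: 1243 − 31 = 1212 left.
June 2004 has 30 days: 1212 − 30 = 1182 left.
May 2004 has 31 days: 1182 − 31 = 1151 left.
April 2004 has 30 days: 1151 − 30 = 1121 left.
March 2004 has 31 days: 1121 − 31 = 1090 left.
February 2004 has 29 days (2004 is a leap year): 1090 − 29 = 1061 left.
January 2004 has 31 days: 1061 − 31 = 1030 left.
December 2003 has 31 days: 1030 − 31 = 999 left.
November 2003 has 30 days: 999 − 30 = 969 left.
October 2003 has 31 days: 969 − 31 = 938 left.
September 2003 has 30 days: 938 − 30 = 908 left.
August 2003 has 31 days: 908 − 31 = 877 left.
July 2003 has 31 days: 877 − 31 = 846 left.
June 2003 has 30 days: 846 − 30 = 816 left.
May 2003 has 31 days: 816 − 31 = 785 left.
April 2003 has 30 days: 785 − 30 = 755 left.
March 2003 has 31 days: 755 − 31 = 724 left.
February 2003 has 28 days (2003 is not a leap year): 724 − 28 = 696 left.
January 2003 has 31 days: 696 − 31 = 665 left.
December 2002 has 31 days: 665 − 31 = 634 left.
November 2002 has 30 days: 634 − 30 = 604 left.
October 2002 has 31 days: 604 − 31 = 573 left.
September 2002 has 30 days: 573 − 30 = 543 left.
August 2002 has 31 days: 543 − 31 = 512 left.
July 2002 has 31 days: 512 − 31 = 481 left.
June 2002 has 30 days: 481 − 30 = 451 left.
May 2002 has 31 days: 451 − 31 = 420 left.
April 2002 has 30 days: 420 − 30 = 390 left.
March 2002 has 31 days: 390 − 31 = 359 left.
February 2002 has 28 days (2002 is not a leap year): 359 − 28 = 331 left.
January 2002 has 31 days: 331 − 31 = 300 left.
December 2001 has 31 days: 300 − 31 = 269 left.
November 2001 has 30 days: 269 − 30 = 239 left.
October 2001 has 31 days: 239 − 31 = 208 left.
September 2001 has 30 days: 208 − 30 = 178 left.
August 2001 has 31 days: 178 − 31 = 147 left.
July 2001 has 31 days: 147 − 31 = 116 left.
June 2001 has 30 days: 116 − 30 = 86 left.
May 2001 has 31 days: 86 − 31 = 55 left.
April 2001 has 30 days: 55 − 30 = 25 left.
March 2001 has 31 days; 31 − 25 = 6 → March 6, 2001.

March 6, 2001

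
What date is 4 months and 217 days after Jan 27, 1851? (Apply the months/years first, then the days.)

Advancing 4 months and 217 days from January 27, 1851: first the month/year part, then the days.
month 1 + 4 = 5 → May 1851.
Day 27 is valid in May, giving May 27, 1851.
Now add 217 days from May 27, 1851.
May has 31 days, so 31 − 27 = 4 days remain after May 27, 1851; 217 − 4 = 213 left.
June 1851 has 30 days: 213 − 30 = 183 left.
July 1851 has 31 days: 183 − 31 = 152 left.
August 1851 has 31 days: 152 − 31 = 121 left.
September 1851 has 30 days: 121 − 30 = 91 left.
October 1851 has 31 days: 91 − 31 = 60 left.
November 1851 has 30 days: 60 − 30 = 30 left.
30 days into December 1851 → December 30, 1851.

December 30, 1851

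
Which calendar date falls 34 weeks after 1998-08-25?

Advancing 34 weeks = 238 days from August 25, 1998.
August has 31 days, so 31 − 25 = 6 days remain after August 25, 1998; 238 − 6 = 232 left.
September 1998 has 30 days: 232 − 30 = 202 left.
October 1998 has 31 days: 202 − 31 = 171 left.
November 1998 has 30 days: 171 − 30 = 141 left.
December 1998 has 31 days: 141 − 31 = 110 left.
January 1999 has 31 days: 110 − 31 = 79 left.
February 1999 has 28 days (1999 is not a leap year): 79 − 28 = 51 left.
March 1999 has 31 days: 51 − 31 = 20 left.
20 days into April 1999 → April 20, 1999.

April 20, 1999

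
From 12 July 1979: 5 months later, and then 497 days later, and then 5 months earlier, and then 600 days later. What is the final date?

Counting forward 5 months from July 12, 1979:
month 7 + 5 = 12 → December 1979.
Day 12 is valid in December, giving December 12, 1979.
Advancing 497 days from December 12, 1979:
December has 31 days, so 31 − 12 = 19 days remain after December 12, 1979; 497 − 19 = 478 left.
January 1980 has 31 days: 478 − 31 = 447 left.
February 1980 has 29 days (1980 is a leap year): 447 − 29 = 418 left.
March 1980 has 31 days: 418 − 31 = 387 left.
April 1980 has 30 days: 387 − 30 = 357 left.
May 1980 has 31 days: 357 − 31 = 326 left.
June 1980 has 30 days: 326 − 30 = 296 left.
July 1980 has 31 days: 296 − 31 = 265 left.
August 1980 has 31 days: 265 − 31 = 234 left.
September 1980 has 30 days: 234 − 30 = 204 left.
October 1980 has 31 days: 204 − 31 = 173 left.
November 1980 has 30 days: 173 − 30 = 143 left.
December 1980 has 31 days: 143 − 31 = 112 left.
January 1981 has 31 days: 112 − 31 = 81 left.
February 1981 has 28 days (1981 is not a leap year): 81 − 28 = 53 left.
March 1981 has 31 days: 53 − 31 = 22 left.
22 days into April 1981 → April 22, 1981.
Going back 5 months from April 22, 1981:
month 4 − 5 = -1, which is month 11 of year 1980 → November 1980.
Day 22 is valid in November, giving November 22, 1980.
Advancing 600 days from November 22, 1980:
November has 30 days, so 30 − 22 = 8 days remain after November 22, 1980; 600 − 8 = 592 left.
December 1980 has 31 days: 592 − 31 = 561 left.
January 1981 has 31 days: 561 − 31 = 530 left.
February 1981 has 28 days (1981 is not a leap year): 530 − 28 = 502 left.
March 1981 has 31 days: 502 − 31 = 471 left.
April 1981 has 30 days: 471 − 30 = 441 left.
May 1981 has 31 days: 441 − 31 = 410 left.
June 1981 has 30 days: 410 − 30 = 380 left.
July 1981 has 31 days: 380 − 31 = 349 left.
August 1981 has 31 days: 349 − 31 = 318 left.
September 1981 has 30 days: 318 − 30 = 288 left.
October 1981 has 31 days: 288 − 31 = 257 left.
November 1981 has 30 days: 257 − 30 = 227 left.
December 1981 has 31 days: 227 − 31 = 196 left.
January 1982 has 31 days: 196 − 31 = 165 left.
February 1982 has 28 days (1982 is not a leap year): 165 − 28 = 137 left.
March 1982 has 31 days: 137 − 31 = 106 left.
April 1982 has 30 days: 106 − 30 = 76 left.
May 1982 has 31 days: 76 − 31 = 45 left.
June 1982 has 30 days: 45 − 30 = 15 left.
15 days into July 1982 → July 15, 1982.

July 15, 1982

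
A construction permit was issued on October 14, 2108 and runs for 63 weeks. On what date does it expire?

December 29, 2109

Counting forward 63 weeks = 441 days from October 14, 2108.
October has 31 days, so 31 − 14 = 17 days remain after October 14, 2108; 441 − 17 = 424 left.
November 2108 has 30 days: 424 − 30 = 394 left.
December 2108 has 31 days: 394 − 31 = 363 left.
January 2109 has 31 days: 363 − 31 = 332 left.
February 2109 has 28 days (2109 is not a leap year): 332 − 28 = 304 left.
March 2109 has 31 days: 304 − 31 = 273 left.
April 2109 has 30 days: 273 − 30 = 243 left.
May 2109 has 31 days: 243 − 31 = 212 left.
June 2109 has 30 days: 212 − 30 = 182 left.
July 2109 has 31 days: 182 − 31 = 151 left.
August 2109 has 31 days: 151 − 31 = 120 left.
September 2109 has 30 days: 120 − 30 = 90 left.
October 2109 has 31 days: 90 − 31 = 59 left.
November 2109 has 30 days: 59 − 30 = 29 left.
29 days into December 2109 → December 29, 2109.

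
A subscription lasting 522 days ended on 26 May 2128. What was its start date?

Subtracting 522 days from May 26, 2128.
Going back 26 days from May 26, 2128 reaches the end of the previous month; 522 − 26 = 496 left.
April 2128 has 30 days: 496 − 30 = 466 left.
March 2128 has 31 days: 466 − 31 = 435 left.
February 2128 has 29 days (2128 is a leap year): 435 − 29 = 406 left.
January 2128 has 31 days: 406 − 31 = 375 left.
December 2127 has 31 days: 375 − 31 = 344 left.
November 2127 has 30 days: 344 − 30 = 314 left.
October 2127 has 31 days: 314 − 31 = 283 left.
September 2127 has 30 days: 283 − 30 = 253 left.
August 2127 has 31 days: 253 − 31 = 222 left.
July 2127 has 31 days: 222 − 31 = 191 left.
June 2127 has 30 days: 191 − 30 = 161 left.
May 2127 has 31 days: 161 − 31 = 130 left.
April 2127 has 30 days: 130 − 30 = 100 left.
March 2127 has 31 days: 100 − 31 = 69 left.
February 2127 has 28 days (2127 is not a leap year): 69 − 28 = 41 left.
January 2127 has 31 days: 41 − 31 = 10 left.
December 2126 has 31 days; 31 − 10 = 21 → December 21, 2126.

December 21, 2126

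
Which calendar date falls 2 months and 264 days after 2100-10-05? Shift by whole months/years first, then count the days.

August 26, 2101

Advancing 2 months and 264 days from October 5, 2100: first the month/year part, then the days.
month 10 + 2 = 12 → December 2100.
Day 5 is valid in December, giving December 5, 2100.
Now add 264 days from December 5, 2100.
December has 31 days, so 31 − 5 = 26 days remain after December 5, 2100; 264 − 26 = 238 left.
January 2101 has 31 days: 238 − 31 = 207 left.
February 2101 has 28 days (2101 is not a leap year): 207 − 28 = 179 left.
March 2101 has 31 days: 179 − 31 = 148 left.
April 2101 has 30 days: 148 − 30 = 118 left.
May 2101 has 31 days: 118 − 31 = 87 left.
June 2101 has 30 days: 87 − 30 = 57 left.
July 2101 has 31 days: 57 − 31 = 26 left.
26 days into August 2101 → August 26, 2101.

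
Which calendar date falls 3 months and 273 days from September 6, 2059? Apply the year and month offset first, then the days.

September 4, 2060

Counting forward 3 months and 273 days from September 6, 2059: first the month/year part, then the days.
month 9 + 3 = 12 → December 2059.
Day 6 is valid in December, giving December 6, 2059.
Now add 273 days from December 6, 2059.
December has 31 days, so 31 − 6 = 25 days remain after December 6, 2059; 273 − 25 = 248 left.
January 2060 has 31 days: 248 − 31 = 217 left.
February 2060 has 29 days (2060 is a leap year): 217 − 29 = 188 left.
March 2060 has 31 days: 188 − 31 = 157 left.
April 2060 has 30 days: 157 − 30 = 127 left.
May 2060 has 31 days: 127 − 31 = 96 left.
June 2060 has 30 days: 96 − 30 = 66 left.
July 2060 has 31 days: 66 − 31 = 35 left.
August 2060 has 31 days: 35 − 31 = 4 left.
4 days into September 2060 → September 4, 2060.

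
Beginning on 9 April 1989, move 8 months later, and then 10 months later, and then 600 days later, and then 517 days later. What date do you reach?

October 30, 1993

Adding 8 months from April 9, 1989:
month 4 + 8 = 12 → December 1989.
Day 9 is valid in December, giving December 9, 1989.
Adding 10 months from December 9, 1989:
month 12 + 10 = 22, which is month 10 of year 1990 → October 1990.
Day 9 is valid in October, giving October 9, 1990.
Counting forward 600 days from October 9, 1990:
October has 31 days, so 31 − 9 = 22 days remain after October 9, 1990; 600 − 22 = 578 left.
November 1990 has 30 days: 578 − 30 = 548 left.
December 1990 has 31 days: 548 − 31 = 517 left.
January 1991 has 31 days: 517 − 31 = 486 left.
February 1991 has 28 days (1991 is not a leap year): 486 − 28 = 458 left.
March 1991 has 31 days: 458 − 31 = 427 left.
April 1991 has 30 days: 427 − 30 = 397 left.
May 1991 has 31 days: 397 − 31 = 366 left.
June 1991 has 30 days: 366 − 30 = 336 left.
July 1991 has 31 days: 336 − 31 = 305 left.
August 1991 has 31 days: 305 − 31 = 274 left.
September 1991 has 30 days: 274 − 30 = 244 left.
October 1991 has 31 days: 244 − 31 = 213 left.
November 1991 has 30 days: 213 − 30 = 183 left.
December 1991 has 31 days: 183 − 31 = 152 left.
January 1992 has 31 days: 152 − 31 = 121 left.
February 1992 has 29 days (1992 is a leap year): 121 − 29 = 92 left.
March 1992 has 31 days: 92 − 31 = 61 left.
April 1992 has 30 days: 61 − 30 = 31 left.
31 days into May 1992 → May 31, 1992.
Counting forward 517 days from May 31, 1992:
May has 31 days, so 31 − 31 = 0 days remain after May 31, 1992; 517 − 0 = 517 left.
June 1992 has 30 days: 517 − 30 = 487 left.
July 1992 has 31 days: 487 − 31 = 456 left.
August 1992 has 31 days: 456 − 31 = 425 left.
September 1992 has 30 days: 425 − 30 = 395 left.
October 1992 has 31 days: 395 − 31 = 364 left.
November 1992 has 30 days: 364 − 30 = 334 left.
December 1992 has 31 days: 334 − 31 = 303 left.
January 1993 has 31 days: 303 − 31 = 272 left.
February 1993 has 28 days (1993 is not a leap year): 272 − 28 = 244 left.
March 1993 has 31 days: 244 − 31 = 213 left.
April 1993 has 30 days: 213 − 30 = 183 left.
May 1993 has 31 days: 183 − 31 = 152 left.
June 1993 has 30 days: 152 − 30 = 122 left.
July 1993 has 31 days: 122 − 31 = 91 left.
August 1993 has 31 days: 91 − 31 = 60 left.
September 1993 has 30 days: 60 − 30 = 30 left.
30 days into October 1993 → October 30, 1993.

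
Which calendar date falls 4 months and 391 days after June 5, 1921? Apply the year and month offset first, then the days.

October 31, 1922

Advancing 4 months and 391 days from June 5, 1921: first the month/year part, then the days.
month 6 + 4 = 10 → October 1921.
Day 5 is valid in October, giving October 5, 1921.
Now add 391 days from October 5, 1921.
October has 31 days, so 31 − 5 = 26 days remain after October 5, 1921; 391 − 26 = 365 left.
November 1921 has 30 days: 365 − 30 = 335 left.
December 1921 has 31 days: 335 − 31 = 304 left.
January 1922 has 31 days: 304 − 31 = 273 left.
February 1922 has 28 days (1922 is not a leap year): 273 − 28 = 245 left.
March 1922 has 31 days: 245 − 31 = 214 left.
April 1922 has 30 days: 214 − 30 = 184 left.
May 1922 has 31 days: 184 − 31 = 153 left.
June 1922 has 30 days: 153 − 30 = 123 left.
July 1922 has 31 days: 123 − 31 = 92 left.
August 1922 has 31 days: 92 − 31 = 61 left.
September 1922 has 30 days: 61 − 30 = 31 left.
31 days into October 1922 → October 31, 1922.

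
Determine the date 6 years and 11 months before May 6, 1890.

June 6, 1883

Counting back 6 years and 11 months from May 6, 1890.
-6 years → 1884; month 5 − 11 = -6, which is month 6 of year 1883 → June 1883.
Day 6 is valid in June, giving June 6, 1883.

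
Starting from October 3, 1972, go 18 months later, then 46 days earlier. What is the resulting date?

February 16, 1974

Counting forward 18 months from October 3, 1972:
month 10 + 18 = 28, which is month 4 of year 1974 → April 1974.
Day 3 is valid in April, giving April 3, 1974.
Subtracting 46 days from April 3, 1974:
Going back 3 days from April 3, 1974 reaches the end of the previous month; 46 − 3 = 43 left.
March 1974 has 31 days: 43 − 31 = 12 left.
February 1974 has 28 days; 28 − 12 = 16 → February 16, 1974.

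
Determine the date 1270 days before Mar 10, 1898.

September 17, 1894

Counting back 1270 days from March 10, 1898.
Going back 10 days from March 10, 1898 reaches the end of the previous month; 1270 − 10 = 1260 left.
February 1898 has 28 days (1898 is not a leap year): 1260 − 28 = 1232 left.
January 1898 has 31 days: 1232 − 31 = 1201 left.
December 1897 has 31 days: 1201 − 31 = 1170 left.
November 1897 has 30 days: 1170 − 30 = 1140 left.
October 1897 has 31 days: 1140 − 31 = 1109 left.
September 1897 has 30 days: 1109 − 30 = 1079 left.
August 1897 has 31 days: 1079 − 31 = 1048 left.
July 1897 has 31 days: 1048 − 31 = 1017 left.
June 1897 has 30 days: 1017 − 30 = 987 left.
May 1897 has 31 days: 987 − 31 = 956 left.
April 1897 has 30 days: 956 − 30 = 926 left.
March 1897 has 31 days: 926 − 31 = 895 left.
February 1897 has 28 days (1897 is not a leap year): 895 − 28 = 867 left.
January 1897 has 31 days: 867 − 31 = 836 left.
December 1896 has 31 days: 836 − 31 = 805 left.
November 1896 has 30 days: 805 − 30 = 775 left.
October 1896 has 31 days: 775 − 31 = 744 left.
September 1896 has 30 days: 744 − 30 = 714 left.
August 1896 has 31 days: 714 − 31 = 683 left.
July 1896 has 31 days: 683 − 31 = 652 left.
June 1896 has 30 days: 652 − 30 = 622 left.
May 1896 has 31 days: 622 − 31 = 591 left.
April 1896 has 30 days: 591 − 30 = 561 left.
March 1896 has 31 days: 561 − 31 = 530 left.
February 1896 has 29 days (1896 is a leap year): 530 − 29 = 501 left.
January 1896 has 31 days: 501 − 31 = 470 left.
December 1895 has 31 days: 470 − 31 = 439 left.
November 1895 has 30 days: 439 − 30 = 409 left.
October 1895 has 31 days: 409 − 31 = 378 left.
September 1895 has 30 days: 378 − 30 = 348 left.
August 1895 has 31 days: 348 − 31 = 317 left.
July 1895 has 31 days: 317 − 31 = 286 left.
June 1895 has 30 days: 286 − 30 = 256 left.
May 1895 has 31 days: 256 − 31 = 225 left.
April 1895 has 30 days: 225 − 30 = 195 left.
March 1895 has 31 days: 195 − 31 = 164 left.
February 1895 has 28 days (1895 is not a leap year): 164 − 28 = 136 left.
January 1895 has 31 days: 136 − 31 = 105 left.
December 1894 has 31 days: 105 − 31 = 74 left.
November 1894 has 30 days: 74 − 30 = 44 left.
October 1894 has 31 days: 44 − 31 = 13 left.
September 1894 has 30 days; 30 − 13 = 17 → September 17, 1894.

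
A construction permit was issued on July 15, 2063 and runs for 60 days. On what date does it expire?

September 13, 2063

Advancing 60 days from July 15, 2063.
July has 31 days, so 31 − 15 = 16 days remain after July 15, 2063; 60 − 16 = 44 left.
August 2063 has 31 days: 44 − 31 = 13 left.
13 days into September 2063 → September 13, 2063.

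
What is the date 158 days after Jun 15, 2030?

November 20, 2030

Adding 158 days from June 15, 2030.
June has 30 days, so 30 − 15 = 15 days remain after June 15, 2030; 158 − 15 = 143 left.
July 2030 has 31 days: 143 − 31 = 112 left.
August 2030 has 31 days: 112 − 31 = 81 left.
September 2030 has 30 days: 81 − 30 = 51 left.
October 2030 has 31 days: 51 − 31 = 20 left.
20 days into November 2030 → November 20, 2030.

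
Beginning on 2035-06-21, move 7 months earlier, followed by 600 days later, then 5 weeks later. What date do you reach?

Counting back 7 months from June 21, 2035:
month 6 − 7 = -1, which is month 11 of year 2034 → November 2034.
Day 21 is valid in November, giving November 21, 2034.
Counting forward 600 days from November 21, 2034:
November has 30 days, so 30 − 21 = 9 days remain after November 21, 2034; 600 − 9 = 591 left.
December 2034 has 31 days: 591 − 31 = 560 left.
January 2035 has 31 days: 560 − 31 = 529 left.
February 2035 has 28 days (2035 is not a leap year): 529 − 28 = 501 left.
March 2035 has 31 days: 501 − 31 = 470 left.
April 2035 has 30 days: 470 − 30 = 440 left.
May 2035 has 31 days: 440 − 31 = 409 left.
June 2035 has 30 days: 409 − 30 = 379 left.
July 2035 has 31 days: 379 − 31 = 348 left.
August 2035 has 31 days: 348 − 31 = 317 left.
September 2035 has 30 days: 317 − 30 = 287 left.
October 2035 has 31 days: 287 − 31 = 256 left.
November 2035 has 30 days: 256 − 30 = 226 left.
December 2035 has 31 days: 226 − 31 = 195 left.
January 2036 has 31 days: 195 − 31 = 164 left.
February 2036 has 29 days (2036 is a leap year): 164 − 29 = 135 left.
March 2036 has 31 days: 135 − 31 = 104 left.
April 2036 has 30 days: 104 − 30 = 74 left.
May 2036 has 31 days: 74 − 31 = 43 left.
June 2036 has 30 days: 43 − 30 = 13 left.
13 days into July 2036 → July 13, 2036.
Counting forward 5 weeks (= 35 days) from July 13, 2036:
July has 31 days, so 31 − 13 = 18 days remain after July 13, 2036; 35 − 18 = 17 left.
17 days into August 2036 → August 17, 2036.

August 17, 2036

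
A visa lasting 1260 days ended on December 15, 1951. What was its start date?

July 3, 1948

Counting back 1260 days from December 15, 1951.
Going back 15 days from December 15, 1951 reaches the end of the previous month; 1260 − 15 = 1245 left.
November 1951 has 30 days: 1245 − 30 = 1215 left.
October 1951 has 31 days: 1215 − 31 = 1184 left.
September 1951 has 30 days: 1184 − 30 = 1154 left.
August 1951 has 31 days: 1154 − 31 = 1123 left.
July 1951 has 31 days: 1123 − 31 = 1092 left.
June 1951 has 30 days: 1092 − 30 = 1062 left.
May 1951 has 31 days: 1062 − 31 = 1031 left.
April 1951 has 30 days: 1031 − 30 = 1001 left.
March 1951 has 31 days: 1001 − 31 = 970 left.
February 1951 has 28 days (1951 is not a leap year): 970 − 28 = 942 left.
January 1951 has 31 days: 942 − 31 = 911 left.
December 1950 has 31 days: 911 − 31 = 880 left.
November 1950 has 30 days: 880 − 30 = 850 left.
October 1950 has 31 days: 850 − 31 = 819 left.
September 1950 has 30 days: 819 − 30 = 789 left.
August 1950 has 31 days: 789 − 31 = 758 left.
July 1950 has 31 days: 758 − 31 = 727 left.
June 1950 has 30 days: 727 − 30 = 697 left.
May 1950 has 31 days: 697 − 31 = 666 left.
April 1950 has 30 days: 666 − 30 = 636 left.
March 1950 has 31 days: 636 − 31 = 605 left.
February 1950 has 28 days (1950 is not a leap year): 605 − 28 = 577 left.
January 1950 has 31 days: 577 − 31 = 546 left.
December 1949 has 31 days: 546 − 31 = 515 left.
November 1949 has 30 days: 515 − 30 = 485 left.
October 1949 has 31 days: 485 − 31 = 454 left.
September 1949 has 30 days: 454 − 30 = 424 left.
August 1949 has 31 days: 424 − 31 = 393 left.
July 1949 has 31 days: 393 − 31 = 362 left.
June 1949 has 30 days: 362 − 30 = 332 left.
May 1949 has 31 days: 332 − 31 = 301 left.
April 1949 has 30 days: 301 − 30 = 271 left.
March 1949 has 31 days: 271 − 31 = 240 left.
February 1949 has 28 days (1949 is not a leap year): 240 − 28 = 212 left.
January 1949 has 31 days: 212 − 31 = 181 left.
December 1948 has 31 days: 181 − 31 = 150 left.
November 1948 has 30 days: 150 − 30 = 120 left.
October 1948 has 31 days: 120 − 31 = 89 left.
September 1948 has 30 days: 89 − 30 = 59 left.
August 1948 has 31 days: 59 − 31 = 28 left.
July 1948 has 31 days; 31 − 28 = 3 → July 3, 1948.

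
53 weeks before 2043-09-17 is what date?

Subtracting 53 weeks = 371 days from September 17, 2043.
Going back 17 days from September 17, 2043 reaches the end of the previous month; 371 − 17 = 354 left.
August 2043 has 31 days: 354 − 31 = 323 left.
July 2043 has 31 days: 323 − 31 = 292 left.
June 2043 has 30 days: 292 − 30 = 262 left.
May 2043 has 31 days: 262 − 31 = 231 left.
April 2043 has 30 days: 231 − 30 = 201 left.
March 2043 has 31 days: 201 − 31 = 170 left.
February 2043 has 28 days (2043 is not a leap year): 170 − 28 = 142 left.
January 2043 has 31 days: 142 − 31 = 111 left.
December 2042 has 31 days: 111 − 31 = 80 left.
November 2042 has 30 days: 80 − 30 = 50 left.
October 2042 has 31 days: 50 − 31 = 19 left.
September 2042 has 30 days; 30 − 19 = 11 → September 11, 2042.

September 11, 2042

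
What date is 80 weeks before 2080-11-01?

April 21, 2079

Subtracting 80 weeks = 560 days from November 1, 2080.
Going back 1 day from November 1, 2080 reaches the end of the previous month; 560 − 1 = 559 left.
October 2080 has 31 days: 559 − 31 = 528 left.
September 2080 has 30 days: 528 − 30 = 498 left.
August 2080 has 31 days: 498 − 31 = 467 left.
July 2080 has 31 days: 467 − 31 = 436 left.
June 2080 has 30 days: 436 − 30 = 406 left.
May 2080 has 31 days: 406 − 31 = 375 left.
April 2080 has 30 days: 375 − 30 = 345 left.
March 2080 has 31 days: 345 − 31 = 314 left.
February 2080 has 29 days (2080 is a leap year): 314 − 29 = 285 left.
January 2080 has 31 days: 285 − 31 = 254 left.
December 2079 has 31 days: 254 − 31 = 223 left.
November 2079 has 30 days: 223 − 30 = 193 left.
October 2079 has 31 days: 193 − 31 = 162 left.
September 2079 has 30 days: 162 − 30 = 132 left.
August 2079 has 31 days: 132 − 31 = 101 left.
July 2079 has 31 days: 101 − 31 = 70 left.
June 2079 has 30 days: 70 − 30 = 40 left.
May 2079 has 31 days: 40 − 31 = 9 left.
April 2079 has 30 days; 30 − 9 = 21 → April 21, 2079.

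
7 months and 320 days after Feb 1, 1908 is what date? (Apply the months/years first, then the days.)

Adding 7 months and 320 days from February 1, 1908: first the month/year part, then the days.
month 2 + 7 = 9 → September 1908.
Day 1 is valid in September, giving September 1, 1908.
Now add 320 days from September 1, 1908.
September has 30 days, so 30 − 1 = 29 days remain after September 1, 1908; 320 − 29 = 291 left.
October 1908 has 31 days: 291 − 31 = 260 left.
November 1908 has 30 days: 260 − 30 = 230 left.
December 1908 has 31 days: 230 − 31 = 199 left.
January 1909 has 31 days: 199 − 31 = 168 left.
February 1909 has 28 days (1909 is not a leap year): 168 − 28 = 140 left.
March 1909 has 31 days: 140 − 31 = 109 left.
April 1909 has 30 days: 109 − 30 = 79 left.
May 1909 has 31 days: 79 − 31 = 48 left.
June 1909 has 30 days: 48 − 30 = 18 left.
18 days into July 1909 → July 18, 1909.

July 18, 1909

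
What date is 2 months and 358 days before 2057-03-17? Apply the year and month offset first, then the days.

January 25, 2056

Subtracting 2 months and 358 days from March 17, 2057: first the month/year part, then the days.
month 3 − 2 = 1 → January 2057.
Day 17 is valid in January, giving January 17, 2057.
Now subtract 358 days from January 17, 2057.
Going back 17 days from January 17, 2057 reaches the end of the previous month; 358 − 17 = 341 left.
December 2056 has 31 days: 341 − 31 = 310 left.
November 2056 has 30 days: 310 − 30 = 280 left.
October 2056 has 31 days: 280 − 31 = 249 left.
September 2056 has 30 days: 249 − 30 = 219 left.
August 2056 has 31 days: 219 − 31 = 188 left.
July 2056 has 31 days: 188 − 31 = 157 left.
June 2056 has 30 days: 157 − 30 = 127 left.
May 2056 has 31 days: 127 − 31 = 96 left.
April 2056 has 30 days: 96 − 30 = 66 left.
March 2056 has 31 days: 66 − 31 = 35 left.
February 2056 has 29 days (2056 is a leap year): 35 − 29 = 6 left.
January 2056 has 31 days; 31 − 6 = 25 → January 25, 2056.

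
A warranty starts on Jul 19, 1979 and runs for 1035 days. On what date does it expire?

May 19, 1982

Counting forward 1035 days from July 19, 1979.
July has 31 days, so 31 − 19 = 12 days remain after July 19, 1979; 1035 − 12 = 1023 left.
August 1979 has 31 days: 1023 − 31 = 992 left.
September 1979 has 30 days: 992 − 30 = 962 left.
October 1979 has 31 days: 962 − 31 = 931 left.
November 1979 has 30 days: 931 − 30 = 901 left.
December 1979 has 31 days: 901 − 31 = 870 left.
January 1980 has 31 days: 870 − 31 = 839 left.
February 1980 has 29 days (1980 is a leap year): 839 − 29 = 810 left.
March 1980 has 31 days: 810 − 31 = 779 left.
April 1980 has 30 days: 779 − 30 = 749 left.
May 1980 has 31 days: 749 − 31 = 718 left.
June 1980 has 30 days: 718 − 30 = 688 left.
July 1980 has 31 days: 688 − 31 = 657 left.
August 1980 has 31 days: 657 − 31 = 626 left.
September 1980 has 30 days: 626 − 30 = 596 left.
October 1980 has 31 days: 596 − 31 = 565 left.
November 1980 has 30 days: 565 − 30 = 535 left.
December 1980 has 31 days: 535 − 31 = 504 left.
January 1981 has 31 days: 504 − 31 = 473 left.
February 1981 has 28 days (1981 is not a leap year): 473 − 28 = 445 left.
March 1981 has 31 days: 445 − 31 = 414 left.
April 1981 has 30 days: 414 − 30 = 384 left.
May 1981 has 31 days: 384 − 31 = 353 left.
June 1981 has 30 days: 353 − 30 = 323 left.
July 1981 has 31 days: 323 − 31 = 292 left.
August 1981 has 31 days: 292 − 31 = 261 left.
September 1981 has 30 days: 261 − 30 = 231 left.
October 1981 has 31 days: 231 − 31 = 200 left.
November 1981 has 30 days: 200 − 30 = 170 left.
December 1981 has 31 days: 170 − 31 = 139 left.
January 1982 has 31 days: 139 − 31 = 108 left.
February 1982 has 28 days (1982 is not a leap year): 108 − 28 = 80 left.
March 1982 has 31 days: 80 − 31 = 49 left.
April 1982 has 30 days: 49 − 30 = 19 left.
19 days into May 1982 → May 19, 1982.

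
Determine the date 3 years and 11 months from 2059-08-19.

July 19, 2063

Counting forward 3 years and 11 months from August 19, 2059.
+3 years → 2062; month 8 + 11 = 19, which is month 7 of year 2063 → July 2063.
Day 19 is valid in July, giving July 19, 2063.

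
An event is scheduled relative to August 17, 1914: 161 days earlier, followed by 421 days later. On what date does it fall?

May 4, 1915

Going back 161 days from August 17, 1914:
Going back 17 days from August 17, 1914 reaches the end of the previous month; 161 − 17 = 144 left.
July 1914 has 31 days: 144 − 31 = 113 left.
June 1914 has 30 days: 113 − 30 = 83 left.
May 1914 has 31 days: 83 − 31 = 52 left.
April 1914 has 30 days: 52 − 30 = 22 left.
March 1914 has 31 days; 31 − 22 = 9 → March 9, 1914.
Adding 421 days from March 9, 1914:
March has 31 days, so 31 − 9 = 22 days remain after March 9, 1914; 421 − 22 = 399 left.
April 1914 has 30 days: 399 − 30 = 369 left.
May 1914 has 31 days: 369 − 31 = 338 left.
June 1914 has 30 days: 338 − 30 = 308 left.
July 1914 has 31 days: 308 − 31 = 277 left.
August 1914 has 31 days: 277 − 31 = 246 left.
September 1914 has 30 days: 246 − 30 = 216 left.
October 1914 has 31 days: 216 − 31 = 185 left.
November 1914 has 30 days: 185 − 30 = 155 left.
December 1914 has 31 days: 155 − 31 = 124 left.
January 1915 has 31 days: 124 − 31 = 93 left.
February 1915 has 28 days (1915 is not a leap year): 93 − 28 = 65 left.
March 1915 has 31 days: 65 − 31 = 34 left.
April 1915 has 30 days: 34 − 30 = 4 left.
4 days into May 1915 → May 4, 1915.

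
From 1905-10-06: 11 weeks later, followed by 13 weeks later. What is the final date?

Advancing 11 weeks (= 77 days) from October 6, 1905:
October has 31 days, so 31 − 6 = 25 days remain after October 6, 1905; 77 − 25 = 52 left.
November 1905 has 30 days: 52 − 30 = 22 left.
22 days into December 1905 → December 22, 1905.
Counting forward 13 weeks (= 91 days) from December 22, 1905:
December has 31 days, so 31 − 22 = 9 days remain after December 22, 1905; 91 − 9 = 82 left.
January 1906 has 31 days: 82 − 31 = 51 left.
February 1906 has 28 days (1906 is not a leap year): 51 − 28 = 23 left.
23 days into March 1906 → March 23, 1906.

March 23, 1906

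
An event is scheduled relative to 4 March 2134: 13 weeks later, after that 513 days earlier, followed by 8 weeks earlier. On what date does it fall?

November 11, 2132

Counting forward 13 weeks (= 91 days) from March 4, 2134:
March has 31 days, so 31 − 4 = 27 days remain after March 4, 2134; 91 − 27 = 64 left.
April 2134 has 30 days: 64 − 30 = 34 left.
May 2134 has 31 days: 34 − 31 = 3 left.
3 days into June 2134 → June 3, 2134.
Counting back 513 days from June 3, 2134:
Going back 3 days from June 3, 2134 reaches the end of the previous month; 513 − 3 = 510 left.
May 2134 has 31 days: 510 − 31 = 479 left.
April 2134 has 30 days: 479 − 30 = 449 left.
March 2134 has 31 days: 449 − 31 = 418 left.
February 2134 has 28 days (2134 is not a leap year): 418 − 28 = 390 left.
January 2134 has 31 days: 390 − 31 = 359 left.
December 2133 has 31 days: 359 − 31 = 328 left.
November 2133 has 30 days: 328 − 30 = 298 left.
October 2133 has 31 days: 298 − 31 = 267 left.
September 2133 has 30 days: 267 − 30 = 237 left.
August 2133 has 31 days: 237 − 31 = 206 left.
July 2133 has 31 days: 206 − 31 = 175 left.
June 2133 has 30 days: 175 − 30 = 145 left.
May 2133 has 31 days: 145 − 31 = 114 left.
April 2133 has 30 days: 114 − 30 = 84 left.
March 2133 has 31 days: 84 − 31 = 53 left.
February 2133 has 28 days (2133 is not a leap year): 53 − 28 = 25 left.
January 2133 has 31 days; 31 − 25 = 6 → January 6, 2133.
Counting back 8 weeks (= 56 days) from January 6, 2133:
Going back 6 days from January 6, 2133 reaches the end of the previous month; 56 − 6 = 50 left.
December 2132 has 31 days: 50 − 31 = 19 left.
November 2132 has 30 days; 30 − 19 = 11 → November 11, 2132.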